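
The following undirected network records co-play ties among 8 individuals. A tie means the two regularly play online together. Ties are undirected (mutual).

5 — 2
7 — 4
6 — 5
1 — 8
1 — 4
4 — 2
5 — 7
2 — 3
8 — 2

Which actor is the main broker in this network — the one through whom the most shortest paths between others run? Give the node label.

Unnormalized betweenness of each node: 1:5/6, 2:23/2, 3:0, 4:5, 5:22/3, 6:0, 7:5/3, 8:5/3.
2 has the largest value, 23/2, making it the main broker — the node through which the most shortest paths run.

2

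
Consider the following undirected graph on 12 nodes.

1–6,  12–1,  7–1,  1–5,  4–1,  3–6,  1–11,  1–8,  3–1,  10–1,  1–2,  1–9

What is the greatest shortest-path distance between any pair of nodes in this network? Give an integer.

2

Eccentricity of each node (its greatest distance to any other): 1:1, 2:2, 3:2, 4:2, 5:2, 6:2, 7:2, 8:2, 9:2, 10:2, 11:2, 12:2.
The maximum eccentricity is 2, realized for instance by the pair 12–9 via 12 – 1 – 9. So the diameter is 2.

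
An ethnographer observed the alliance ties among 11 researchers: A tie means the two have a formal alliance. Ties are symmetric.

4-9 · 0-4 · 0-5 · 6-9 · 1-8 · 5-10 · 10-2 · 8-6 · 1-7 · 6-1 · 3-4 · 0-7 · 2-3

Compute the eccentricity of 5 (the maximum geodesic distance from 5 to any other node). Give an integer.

Distances from 5: 0:1, 1:3, 2:2, 3:3, 4:2, 6:4, 7:2, 8:4, 9:3, 10:1.
The largest is 4 (to 6 and 8), so the eccentricity of 5 is 4.

4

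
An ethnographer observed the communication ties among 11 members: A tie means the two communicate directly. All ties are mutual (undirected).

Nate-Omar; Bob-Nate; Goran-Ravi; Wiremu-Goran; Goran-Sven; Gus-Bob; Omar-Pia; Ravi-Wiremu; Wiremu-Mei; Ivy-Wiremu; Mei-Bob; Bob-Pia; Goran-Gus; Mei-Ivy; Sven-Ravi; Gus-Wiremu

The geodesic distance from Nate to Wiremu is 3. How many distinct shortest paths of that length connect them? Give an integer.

2

The shortest distance is 3. The length-3 paths are: Nate–Bob–Mei–Wiremu; Nate–Bob–Gus–Wiremu.
That gives 2 distinct shortest paths.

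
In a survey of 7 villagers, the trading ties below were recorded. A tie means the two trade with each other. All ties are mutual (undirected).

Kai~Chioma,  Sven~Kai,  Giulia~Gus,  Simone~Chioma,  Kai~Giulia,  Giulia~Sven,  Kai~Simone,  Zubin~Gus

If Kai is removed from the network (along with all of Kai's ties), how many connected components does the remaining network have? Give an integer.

2

Without Kai, the remaining ties split the others into: {Chioma, Simone}; {Giulia, Gus, Sven, Zubin}.
That's 2 separate components.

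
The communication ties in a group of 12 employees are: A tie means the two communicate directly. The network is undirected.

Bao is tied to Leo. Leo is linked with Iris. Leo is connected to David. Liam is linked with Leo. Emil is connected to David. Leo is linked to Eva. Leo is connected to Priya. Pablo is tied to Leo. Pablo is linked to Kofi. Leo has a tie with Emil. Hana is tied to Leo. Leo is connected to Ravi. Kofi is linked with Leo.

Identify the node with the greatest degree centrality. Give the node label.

Degrees — Bao:1, David:2, Emil:2, Eva:1, Hana:1, Iris:1, Kofi:2, Leo:11, Liam:1, Pablo:2, Priya:1, Ravi:1.
The maximum is 11, attained only by Leo.

Leo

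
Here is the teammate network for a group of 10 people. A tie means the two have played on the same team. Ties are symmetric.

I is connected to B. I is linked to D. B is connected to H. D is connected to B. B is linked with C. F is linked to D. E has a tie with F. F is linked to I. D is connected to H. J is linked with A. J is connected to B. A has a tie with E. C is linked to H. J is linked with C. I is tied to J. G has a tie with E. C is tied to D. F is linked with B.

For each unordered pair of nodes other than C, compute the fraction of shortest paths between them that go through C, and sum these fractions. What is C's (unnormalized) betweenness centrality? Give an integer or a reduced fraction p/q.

Pairs whose geodesics pass through C — A–H: 1/2; A–D: 1/4; H–J: 1/2; J–D: 1/3.
All other pairs contribute 0.
Summing the contributions gives betweenness(C) = 19/12.

19/12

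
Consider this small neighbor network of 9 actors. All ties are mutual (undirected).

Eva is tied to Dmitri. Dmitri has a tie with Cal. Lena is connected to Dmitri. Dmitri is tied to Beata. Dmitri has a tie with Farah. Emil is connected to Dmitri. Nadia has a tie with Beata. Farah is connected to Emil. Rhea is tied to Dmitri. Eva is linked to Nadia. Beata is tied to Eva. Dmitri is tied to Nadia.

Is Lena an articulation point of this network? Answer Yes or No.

No

Even without Lena, every remaining node can still reach every other (the residual graph is connected), so Lena is not a cut vertex.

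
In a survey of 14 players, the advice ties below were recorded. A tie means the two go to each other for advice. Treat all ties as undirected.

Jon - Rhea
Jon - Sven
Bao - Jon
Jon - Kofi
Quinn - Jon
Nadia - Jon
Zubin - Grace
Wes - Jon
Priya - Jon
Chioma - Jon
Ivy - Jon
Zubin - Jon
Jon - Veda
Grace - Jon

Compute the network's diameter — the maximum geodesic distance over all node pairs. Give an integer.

2

Eccentricity of each node (its greatest distance to any other): Bao:2, Chioma:2, Grace:2, Ivy:2, Jon:1, Kofi:2, Nadia:2, Priya:2, Quinn:2, Rhea:2, Sven:2, Veda:2, Wes:2, Zubin:2.
The maximum eccentricity is 2, realized for instance by the pair Sven–Grace via Sven – Jon – Grace. So the diameter is 2.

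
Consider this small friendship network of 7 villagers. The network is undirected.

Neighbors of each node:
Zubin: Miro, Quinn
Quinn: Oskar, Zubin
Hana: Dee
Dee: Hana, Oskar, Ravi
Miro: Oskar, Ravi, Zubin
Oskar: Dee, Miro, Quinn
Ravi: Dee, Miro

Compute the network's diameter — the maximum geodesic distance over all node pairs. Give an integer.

4

Eccentricity of each node (its greatest distance to any other): Dee:3, Hana:4, Miro:3, Oskar:2, Quinn:3, Ravi:3, Zubin:4.
The maximum eccentricity is 4, realized for instance by the pair Zubin–Hana via Zubin – Miro – Oskar – Dee – Hana. So the diameter is 4.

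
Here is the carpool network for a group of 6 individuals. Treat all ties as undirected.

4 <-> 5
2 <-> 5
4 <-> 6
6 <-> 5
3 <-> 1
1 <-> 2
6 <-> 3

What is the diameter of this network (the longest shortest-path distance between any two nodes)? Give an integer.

3

Eccentricity of each node (its greatest distance to any other): 1:3, 2:2, 3:2, 4:3, 5:2, 6:2.
The maximum eccentricity is 3, realized for instance by the pair 1–4 via 1 – 2 – 5 – 4. So the diameter is 3.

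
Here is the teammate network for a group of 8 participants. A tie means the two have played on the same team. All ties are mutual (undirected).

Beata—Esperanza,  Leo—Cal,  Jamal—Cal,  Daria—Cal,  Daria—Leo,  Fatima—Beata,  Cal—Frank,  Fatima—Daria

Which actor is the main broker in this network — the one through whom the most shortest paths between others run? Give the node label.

Unnormalized betweenness of each node: Beata:6, Cal:11, Daria:12, Esperanza:0, Fatima:10, Frank:0, Jamal:0, Leo:0.
Daria has the largest value, 12, making it the main broker — the node through which the most shortest paths run.

Daria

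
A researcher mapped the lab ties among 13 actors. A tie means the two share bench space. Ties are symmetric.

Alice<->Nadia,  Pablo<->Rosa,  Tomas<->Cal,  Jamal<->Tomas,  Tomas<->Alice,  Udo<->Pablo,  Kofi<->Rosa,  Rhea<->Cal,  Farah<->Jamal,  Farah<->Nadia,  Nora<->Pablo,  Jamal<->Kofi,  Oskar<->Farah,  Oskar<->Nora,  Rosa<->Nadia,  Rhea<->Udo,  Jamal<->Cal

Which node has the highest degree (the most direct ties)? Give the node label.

Degrees — Alice:2, Cal:3, Farah:3, Jamal:4, Kofi:2, Nadia:3, Nora:2, Oskar:2, Pablo:3, Rhea:2, Rosa:3, Tomas:3, Udo:2.
The maximum is 4, attained only by Jamal.

Jamal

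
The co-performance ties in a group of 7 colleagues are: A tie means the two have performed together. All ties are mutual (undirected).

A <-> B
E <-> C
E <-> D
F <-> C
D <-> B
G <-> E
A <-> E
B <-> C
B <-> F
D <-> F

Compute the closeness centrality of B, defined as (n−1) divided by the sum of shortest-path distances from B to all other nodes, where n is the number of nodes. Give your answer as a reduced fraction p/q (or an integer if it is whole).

Distances from B: A:1, C:1, D:1, E:2, F:1, G:3. Sum = 9.
n = 7, so closeness = 6/9 = 2/3.

2/3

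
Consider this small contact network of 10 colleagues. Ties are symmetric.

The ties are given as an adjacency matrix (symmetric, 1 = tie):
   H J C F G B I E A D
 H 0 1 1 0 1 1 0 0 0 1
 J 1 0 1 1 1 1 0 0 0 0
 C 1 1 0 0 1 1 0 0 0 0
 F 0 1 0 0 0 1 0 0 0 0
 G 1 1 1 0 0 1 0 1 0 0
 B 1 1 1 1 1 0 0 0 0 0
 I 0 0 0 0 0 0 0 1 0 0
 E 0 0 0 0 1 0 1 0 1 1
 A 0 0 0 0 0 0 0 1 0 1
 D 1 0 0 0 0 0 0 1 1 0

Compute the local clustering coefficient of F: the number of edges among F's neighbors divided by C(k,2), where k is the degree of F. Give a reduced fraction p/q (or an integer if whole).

F's neighbors: B and J (k = 2).
Possible neighbor pairs: C(2,2) = 1. Edges among them: B–J → e = 1.
Clustering(F) = 1/1.

1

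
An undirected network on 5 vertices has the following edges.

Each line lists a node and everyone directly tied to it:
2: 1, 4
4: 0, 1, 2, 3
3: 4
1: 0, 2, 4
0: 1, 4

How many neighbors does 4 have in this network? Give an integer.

4

4 is directly tied to 0, 1, 2, and 3. That is 4 neighbors, so the degree of 4 is 4.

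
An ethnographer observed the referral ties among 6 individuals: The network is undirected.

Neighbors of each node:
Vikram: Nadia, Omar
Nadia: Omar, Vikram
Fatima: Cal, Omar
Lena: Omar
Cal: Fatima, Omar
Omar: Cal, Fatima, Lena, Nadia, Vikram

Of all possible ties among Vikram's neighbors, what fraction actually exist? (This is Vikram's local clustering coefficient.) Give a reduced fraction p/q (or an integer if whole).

1

Vikram's neighbors: Nadia and Omar (k = 2).
Possible neighbor pairs: C(2,2) = 1. Edges among them: Nadia–Omar → e = 1.
Clustering(Vikram) = 1/1.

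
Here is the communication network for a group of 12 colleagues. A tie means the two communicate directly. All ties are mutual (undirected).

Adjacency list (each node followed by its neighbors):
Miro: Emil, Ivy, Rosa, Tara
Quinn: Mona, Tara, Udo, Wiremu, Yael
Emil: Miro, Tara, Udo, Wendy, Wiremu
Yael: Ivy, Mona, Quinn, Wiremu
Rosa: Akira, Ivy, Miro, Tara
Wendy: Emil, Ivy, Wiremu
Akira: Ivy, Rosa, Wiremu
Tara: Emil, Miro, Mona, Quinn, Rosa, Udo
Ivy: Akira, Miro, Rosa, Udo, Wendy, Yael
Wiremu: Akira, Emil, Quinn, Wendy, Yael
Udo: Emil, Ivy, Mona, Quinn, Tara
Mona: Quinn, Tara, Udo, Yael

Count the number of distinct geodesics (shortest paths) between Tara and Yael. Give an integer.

2

The shortest distance is 2. The length-2 paths are: Tara–Quinn–Yael; Tara–Mona–Yael.
That gives 2 distinct shortest paths.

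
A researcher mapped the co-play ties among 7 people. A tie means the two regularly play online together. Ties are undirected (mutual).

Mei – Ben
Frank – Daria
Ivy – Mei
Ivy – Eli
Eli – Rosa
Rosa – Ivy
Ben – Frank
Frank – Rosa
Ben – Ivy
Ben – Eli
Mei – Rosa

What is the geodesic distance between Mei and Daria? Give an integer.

One shortest route is Mei – Rosa – Frank – Daria, which uses 3 edges, and at distance 2 from Mei we only reach {Eli, Frank}, which does not include Daria. So d(Mei,Daria) = 3.

3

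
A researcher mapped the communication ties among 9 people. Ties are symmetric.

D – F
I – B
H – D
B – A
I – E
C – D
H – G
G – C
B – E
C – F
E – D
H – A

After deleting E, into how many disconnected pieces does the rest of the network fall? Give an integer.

1

E's neighbors (B, D, and I) remain reachable from one another through other ties, so the rest of the network stays in one piece.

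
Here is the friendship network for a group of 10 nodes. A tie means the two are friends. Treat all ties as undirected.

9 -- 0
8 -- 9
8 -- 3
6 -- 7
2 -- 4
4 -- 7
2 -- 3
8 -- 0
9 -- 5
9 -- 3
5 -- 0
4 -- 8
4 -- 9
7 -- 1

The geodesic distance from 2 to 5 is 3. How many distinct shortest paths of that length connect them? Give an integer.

The shortest distance is 3. The length-3 paths are: 2–4–9–5; 2–3–9–5.
That gives 2 distinct shortest paths.

2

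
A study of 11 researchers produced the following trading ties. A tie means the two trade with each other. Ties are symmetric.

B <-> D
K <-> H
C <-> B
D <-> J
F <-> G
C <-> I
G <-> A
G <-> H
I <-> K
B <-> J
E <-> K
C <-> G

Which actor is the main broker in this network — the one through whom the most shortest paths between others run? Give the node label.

Unnormalized betweenness of each node: A:0, B:16, C:24, D:0, E:0, F:0, G:21, H:6, I:8, J:0, K:10.
C has the largest value, 24, making it the main broker — the node through which the most shortest paths run.

C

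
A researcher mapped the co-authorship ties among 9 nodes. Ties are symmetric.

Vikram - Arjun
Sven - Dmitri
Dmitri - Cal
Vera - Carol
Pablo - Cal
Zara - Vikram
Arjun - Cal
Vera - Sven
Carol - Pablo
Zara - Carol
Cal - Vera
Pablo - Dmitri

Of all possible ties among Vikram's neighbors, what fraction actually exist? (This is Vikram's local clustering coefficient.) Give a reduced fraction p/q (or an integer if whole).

Vikram's neighbors: Arjun and Zara (k = 2).
Possible neighbor pairs: C(2,2) = 1. Edges among them: none → e = 0.
Clustering(Vikram) = 0/1.

0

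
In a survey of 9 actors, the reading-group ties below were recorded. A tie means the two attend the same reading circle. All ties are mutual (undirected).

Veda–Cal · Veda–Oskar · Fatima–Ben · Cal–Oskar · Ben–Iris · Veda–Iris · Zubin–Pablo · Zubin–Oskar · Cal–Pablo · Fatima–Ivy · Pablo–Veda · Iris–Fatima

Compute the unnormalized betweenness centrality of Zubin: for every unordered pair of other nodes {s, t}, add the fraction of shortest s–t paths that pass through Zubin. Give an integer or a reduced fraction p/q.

1/3

Pairs whose geodesics pass through Zubin — Oskar–Pablo: 1/3.
All other pairs contribute 0.
Summing the contributions gives betweenness(Zubin) = 1/3.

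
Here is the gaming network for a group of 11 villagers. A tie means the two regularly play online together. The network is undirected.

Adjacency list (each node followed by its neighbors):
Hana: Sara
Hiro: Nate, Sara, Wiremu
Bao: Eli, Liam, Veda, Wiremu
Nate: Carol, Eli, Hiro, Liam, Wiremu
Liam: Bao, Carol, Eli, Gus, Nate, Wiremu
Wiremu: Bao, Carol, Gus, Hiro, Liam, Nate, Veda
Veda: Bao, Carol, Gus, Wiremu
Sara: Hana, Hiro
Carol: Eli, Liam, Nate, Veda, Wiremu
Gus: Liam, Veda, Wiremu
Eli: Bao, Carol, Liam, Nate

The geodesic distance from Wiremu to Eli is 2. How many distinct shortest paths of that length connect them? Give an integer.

The shortest distance is 2. The length-2 paths are: Wiremu–Nate–Eli; Wiremu–Liam–Eli; Wiremu–Carol–Eli; Wiremu–Bao–Eli.
That gives 4 distinct shortest paths.

4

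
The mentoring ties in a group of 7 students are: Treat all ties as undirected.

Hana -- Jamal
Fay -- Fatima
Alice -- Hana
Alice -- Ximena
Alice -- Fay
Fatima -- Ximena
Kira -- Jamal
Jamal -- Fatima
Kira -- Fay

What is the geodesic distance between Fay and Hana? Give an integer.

One shortest route is Fay – Alice – Hana, which uses 2 edges, and Fay and Hana are not directly tied, so nothing shorter exists. So d(Fay,Hana) = 2.

2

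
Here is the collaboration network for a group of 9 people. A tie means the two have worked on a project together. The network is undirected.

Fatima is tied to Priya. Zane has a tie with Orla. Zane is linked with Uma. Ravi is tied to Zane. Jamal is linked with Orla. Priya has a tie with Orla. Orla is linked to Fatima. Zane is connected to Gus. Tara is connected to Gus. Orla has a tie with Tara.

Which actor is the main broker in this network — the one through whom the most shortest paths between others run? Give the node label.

Orla

Unnormalized betweenness of each node: Fatima:0, Gus:3/2, Jamal:0, Orla:37/2, Priya:0, Ravi:0, Tara:2, Uma:0, Zane:15.
Orla has the largest value, 37/2, making it the main broker — the node through which the most shortest paths run.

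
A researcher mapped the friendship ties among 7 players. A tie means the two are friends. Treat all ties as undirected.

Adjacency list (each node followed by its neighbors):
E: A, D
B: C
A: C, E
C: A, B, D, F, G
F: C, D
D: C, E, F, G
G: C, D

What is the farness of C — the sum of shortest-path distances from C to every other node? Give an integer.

Distances from C: A:1, B:1, D:1, E:2, F:1, G:1.
Sum = 1 + 1 + 1 + 2 + 1 + 1 = 7.

7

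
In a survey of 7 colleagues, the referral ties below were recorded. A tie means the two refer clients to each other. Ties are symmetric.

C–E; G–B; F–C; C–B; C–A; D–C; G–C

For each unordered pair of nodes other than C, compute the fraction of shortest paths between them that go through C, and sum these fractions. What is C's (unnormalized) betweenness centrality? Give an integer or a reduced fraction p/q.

Pairs whose geodesics pass through C — G–A: 1; G–D: 1; G–F: 1; G–E: 1; B–A: 1; B–D: 1; B–F: 1; B–E: 1; A–D: 1; A–F: 1; A–E: 1; D–F: 1; D–E: 1; F–E: 1.
All other pairs contribute 0.
Summing the contributions gives betweenness(C) = 14.

14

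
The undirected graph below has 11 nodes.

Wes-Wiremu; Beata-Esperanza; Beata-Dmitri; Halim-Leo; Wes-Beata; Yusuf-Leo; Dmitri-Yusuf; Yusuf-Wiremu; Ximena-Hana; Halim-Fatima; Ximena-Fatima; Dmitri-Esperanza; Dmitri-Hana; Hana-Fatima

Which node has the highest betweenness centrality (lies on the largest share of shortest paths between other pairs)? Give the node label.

Dmitri

Unnormalized betweenness of each node: Beata:11/2, Dmitri:21, Esperanza:0, Fatima:5, Halim:7/2, Hana:25/2, Leo:11/2, Wes:3/2, Wiremu:3, Ximena:0, Yusuf:27/2.
Dmitri has the largest value, 21, making it the main broker — the node through which the most shortest paths run.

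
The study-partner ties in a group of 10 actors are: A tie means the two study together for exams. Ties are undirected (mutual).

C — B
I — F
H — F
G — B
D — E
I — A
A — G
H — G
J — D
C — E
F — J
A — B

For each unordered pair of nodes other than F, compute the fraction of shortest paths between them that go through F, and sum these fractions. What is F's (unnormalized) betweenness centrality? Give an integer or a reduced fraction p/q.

Pairs whose geodesics pass through F — J–I: 1; J–A: 1; J–H: 1; J–G: 1; J–B: 2/3; I–H: 1; I–D: 1; I–E: 1/2; A–D: 1/2; H–D: 1; H–E: 1/2; D–G: 1/2.
All other pairs contribute 0.
Summing the contributions gives betweenness(F) = 29/3.

29/3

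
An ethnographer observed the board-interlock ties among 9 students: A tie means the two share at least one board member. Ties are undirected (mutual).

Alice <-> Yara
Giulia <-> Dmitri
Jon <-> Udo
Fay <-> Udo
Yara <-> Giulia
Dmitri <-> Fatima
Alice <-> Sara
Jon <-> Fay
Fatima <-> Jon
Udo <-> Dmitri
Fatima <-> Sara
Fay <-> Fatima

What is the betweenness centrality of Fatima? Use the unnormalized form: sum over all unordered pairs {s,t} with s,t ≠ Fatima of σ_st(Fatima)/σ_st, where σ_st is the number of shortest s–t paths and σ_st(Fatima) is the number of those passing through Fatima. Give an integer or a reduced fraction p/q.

133/12

Pairs whose geodesics pass through Fatima — Udo–Alice: 3/4; Udo–Sara: 3/3; Dmitri–Alice: 1/2; Dmitri–Sara: 1; Dmitri–Jon: 1/2; Dmitri–Fay: 1/2; Giulia–Sara: 1/2; Giulia–Jon: 1/2; Giulia–Fay: 1/2; Yara–Jon: 2/3; Yara–Fay: 2/3; Alice–Jon: 1; Alice–Fay: 1; Sara–Jon: 1 … (+1 more pairs).
All other pairs contribute 0.
Summing the contributions gives betweenness(Fatima) = 133/12.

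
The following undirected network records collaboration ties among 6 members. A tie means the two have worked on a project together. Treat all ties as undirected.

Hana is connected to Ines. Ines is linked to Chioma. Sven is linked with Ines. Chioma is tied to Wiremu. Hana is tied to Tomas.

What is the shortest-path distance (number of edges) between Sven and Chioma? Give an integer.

One shortest route is Sven – Ines – Chioma, which uses 2 edges, and Sven and Chioma are not directly tied, so nothing shorter exists. So d(Sven,Chioma) = 2.

2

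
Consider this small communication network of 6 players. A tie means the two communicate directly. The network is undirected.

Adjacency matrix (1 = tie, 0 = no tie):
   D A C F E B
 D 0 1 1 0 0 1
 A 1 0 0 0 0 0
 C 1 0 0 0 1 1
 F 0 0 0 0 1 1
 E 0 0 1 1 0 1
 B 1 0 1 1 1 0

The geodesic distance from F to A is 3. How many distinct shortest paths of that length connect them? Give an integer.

The shortest distance is 3, and the only length-3 path is F–B–D–A. So there is exactly 1 shortest path.

1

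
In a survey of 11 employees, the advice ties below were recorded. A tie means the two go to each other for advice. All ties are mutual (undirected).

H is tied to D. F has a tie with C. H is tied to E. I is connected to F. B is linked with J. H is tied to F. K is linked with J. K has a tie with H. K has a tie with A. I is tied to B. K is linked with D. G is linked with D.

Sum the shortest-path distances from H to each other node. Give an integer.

17

Distances from H: A:2, B:3, C:2, D:1, E:1, F:1, G:2, I:2, J:2, K:1.
Sum = 2 + 3 + 2 + 1 + 1 + 1 + 2 + 2 + 2 + 1 = 17.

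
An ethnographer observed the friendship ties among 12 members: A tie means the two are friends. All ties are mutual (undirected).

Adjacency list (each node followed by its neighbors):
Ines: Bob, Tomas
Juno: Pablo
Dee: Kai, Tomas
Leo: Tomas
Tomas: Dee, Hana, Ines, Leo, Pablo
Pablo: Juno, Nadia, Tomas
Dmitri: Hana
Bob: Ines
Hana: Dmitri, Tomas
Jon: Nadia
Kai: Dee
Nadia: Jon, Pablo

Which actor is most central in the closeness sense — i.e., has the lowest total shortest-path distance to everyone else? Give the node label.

Farness (sum of distances to all others) for each node — Bob:36, Dee:26, Dmitri:36, Hana:26, Ines:26, Jon:40, Juno:32, Kai:36, Leo:28, Nadia:30, Pablo:22, Tomas:18.
The smallest farness is 18, for Tomas, so Tomas has the highest closeness.

Tomas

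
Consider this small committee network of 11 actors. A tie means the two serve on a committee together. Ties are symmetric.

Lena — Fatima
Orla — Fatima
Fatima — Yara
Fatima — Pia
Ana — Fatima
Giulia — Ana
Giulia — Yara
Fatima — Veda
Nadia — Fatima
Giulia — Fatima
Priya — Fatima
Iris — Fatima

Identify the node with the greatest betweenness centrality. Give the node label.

Unnormalized betweenness of each node: Ana:0, Fatima:85/2, Giulia:1/2, Iris:0, Lena:0, Nadia:0, Orla:0, Pia:0, Priya:0, Veda:0, Yara:0.
Fatima has the largest value, 85/2, making it the main broker — the node through which the most shortest paths run.

Fatima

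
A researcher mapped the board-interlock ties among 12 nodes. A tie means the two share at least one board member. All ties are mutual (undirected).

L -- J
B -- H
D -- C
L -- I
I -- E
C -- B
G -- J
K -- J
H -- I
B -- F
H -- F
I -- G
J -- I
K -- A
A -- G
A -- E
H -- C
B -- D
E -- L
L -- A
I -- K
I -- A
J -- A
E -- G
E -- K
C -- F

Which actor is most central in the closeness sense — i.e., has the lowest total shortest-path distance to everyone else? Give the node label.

Farness (sum of distances to all others) for each node — A:21, B:24, C:24, D:33, E:22, F:25, G:23, H:18, I:16, J:22, K:23, L:23.
The smallest farness is 16, for I, so I has the highest closeness.

I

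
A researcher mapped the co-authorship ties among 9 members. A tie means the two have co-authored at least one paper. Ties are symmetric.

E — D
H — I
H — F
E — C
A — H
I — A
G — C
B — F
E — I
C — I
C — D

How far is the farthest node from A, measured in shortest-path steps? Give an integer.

3

Distances from A: B:3, C:2, D:3, E:2, F:2, G:3, H:1, I:1.
The largest is 3 (to D, G, and B), so the eccentricity of A is 3.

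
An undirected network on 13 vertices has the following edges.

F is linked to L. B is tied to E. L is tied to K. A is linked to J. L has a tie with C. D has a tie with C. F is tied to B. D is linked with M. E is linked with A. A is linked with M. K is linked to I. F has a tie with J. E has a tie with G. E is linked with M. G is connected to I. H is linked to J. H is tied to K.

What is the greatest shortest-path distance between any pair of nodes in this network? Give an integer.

Eccentricity of each node (its greatest distance to any other): A:3, B:3, C:4, D:4, E:3, F:3, G:4, H:4, I:4, J:3, K:4, L:3, M:4.
The maximum eccentricity is 4, realized for instance by the pair D–I via D – C – L – K – I. So the diameter is 4.

4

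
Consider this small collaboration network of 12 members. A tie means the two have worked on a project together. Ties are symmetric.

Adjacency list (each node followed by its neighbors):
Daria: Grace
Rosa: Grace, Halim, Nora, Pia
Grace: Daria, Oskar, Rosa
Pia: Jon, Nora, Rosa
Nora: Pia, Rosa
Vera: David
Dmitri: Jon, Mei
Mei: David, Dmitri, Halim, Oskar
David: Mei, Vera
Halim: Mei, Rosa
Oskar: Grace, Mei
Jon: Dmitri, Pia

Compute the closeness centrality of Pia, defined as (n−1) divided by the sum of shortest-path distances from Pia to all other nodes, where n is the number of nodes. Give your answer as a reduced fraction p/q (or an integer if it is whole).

11/27

Distances from Pia: Daria:3, David:4, Dmitri:2, Grace:2, Halim:2, Jon:1, Mei:3, Nora:1, Oskar:3, Rosa:1, Vera:5. Sum = 27.
n = 12, so closeness = 11/27.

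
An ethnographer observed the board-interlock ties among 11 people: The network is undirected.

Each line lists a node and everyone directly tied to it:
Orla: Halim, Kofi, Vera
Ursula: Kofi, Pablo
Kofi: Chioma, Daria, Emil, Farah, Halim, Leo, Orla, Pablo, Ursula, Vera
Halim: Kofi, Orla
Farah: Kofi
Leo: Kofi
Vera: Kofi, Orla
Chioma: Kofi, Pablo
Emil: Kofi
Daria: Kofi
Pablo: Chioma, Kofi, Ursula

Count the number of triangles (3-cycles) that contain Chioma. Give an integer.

1

Chioma's neighbors: Kofi and Pablo.
Neighbor pairs that are themselves tied: Chioma–Kofi–Pablo. Each forms one triangle with Chioma, for 1 in total.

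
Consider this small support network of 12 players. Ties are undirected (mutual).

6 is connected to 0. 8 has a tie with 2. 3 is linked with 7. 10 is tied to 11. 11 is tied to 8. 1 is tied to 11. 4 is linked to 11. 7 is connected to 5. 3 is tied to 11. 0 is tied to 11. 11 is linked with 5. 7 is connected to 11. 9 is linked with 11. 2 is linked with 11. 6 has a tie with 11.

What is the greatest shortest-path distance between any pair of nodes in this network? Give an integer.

Eccentricity of each node (its greatest distance to any other): 0:2, 1:2, 2:2, 3:2, 4:2, 5:2, 6:2, 7:2, 8:2, 9:2, 10:2, 11:1.
The maximum eccentricity is 2, realized for instance by the pair 8–9 via 8 – 11 – 9. So the diameter is 2.

2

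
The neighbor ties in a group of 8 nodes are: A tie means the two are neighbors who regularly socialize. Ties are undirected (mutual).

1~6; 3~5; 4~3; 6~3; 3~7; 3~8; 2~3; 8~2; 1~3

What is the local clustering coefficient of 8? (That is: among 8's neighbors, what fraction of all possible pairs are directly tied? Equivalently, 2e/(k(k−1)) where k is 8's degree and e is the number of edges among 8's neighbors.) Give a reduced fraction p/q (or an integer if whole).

1

8's neighbors: 2 and 3 (k = 2).
Possible neighbor pairs: C(2,2) = 1. Edges among them: 2–3 → e = 1.
Clustering(8) = 1/1.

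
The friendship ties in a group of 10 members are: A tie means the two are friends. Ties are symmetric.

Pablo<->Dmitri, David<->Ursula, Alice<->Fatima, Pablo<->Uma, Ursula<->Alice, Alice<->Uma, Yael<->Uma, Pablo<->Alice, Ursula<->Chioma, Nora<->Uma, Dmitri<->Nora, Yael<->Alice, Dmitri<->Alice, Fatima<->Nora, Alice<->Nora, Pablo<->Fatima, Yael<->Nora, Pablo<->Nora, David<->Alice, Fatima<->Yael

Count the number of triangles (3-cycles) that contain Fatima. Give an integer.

5

Fatima's neighbors: Alice, Nora, Pablo, and Yael.
Neighbor pairs that are themselves tied: Fatima–Alice–Nora; Fatima–Alice–Pablo; Fatima–Alice–Yael; Fatima–Nora–Pablo; Fatima–Nora–Yael. Each forms one triangle with Fatima, for 5 in total.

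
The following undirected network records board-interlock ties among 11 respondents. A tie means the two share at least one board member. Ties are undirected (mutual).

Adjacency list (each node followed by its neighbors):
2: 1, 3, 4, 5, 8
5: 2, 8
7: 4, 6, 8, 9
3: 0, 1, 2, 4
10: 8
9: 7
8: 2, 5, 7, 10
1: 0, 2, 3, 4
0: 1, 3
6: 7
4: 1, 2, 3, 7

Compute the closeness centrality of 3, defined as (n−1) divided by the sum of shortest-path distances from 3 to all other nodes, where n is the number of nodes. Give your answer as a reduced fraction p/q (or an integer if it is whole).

10/19

Distances from 3: 0:1, 1:1, 2:1, 4:1, 5:2, 6:3, 7:2, 8:2, 9:3, 10:3. Sum = 19.
n = 11, so closeness = 10/19.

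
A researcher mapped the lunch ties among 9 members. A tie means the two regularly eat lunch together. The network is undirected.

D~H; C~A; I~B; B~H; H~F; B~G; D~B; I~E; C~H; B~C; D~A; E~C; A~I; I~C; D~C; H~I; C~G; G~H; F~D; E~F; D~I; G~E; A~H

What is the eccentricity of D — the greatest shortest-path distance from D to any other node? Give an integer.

2

Distances from D: A:1, B:1, C:1, E:2, F:1, G:2, H:1, I:1.
The largest is 2 (to G and E), so the eccentricity of D is 2.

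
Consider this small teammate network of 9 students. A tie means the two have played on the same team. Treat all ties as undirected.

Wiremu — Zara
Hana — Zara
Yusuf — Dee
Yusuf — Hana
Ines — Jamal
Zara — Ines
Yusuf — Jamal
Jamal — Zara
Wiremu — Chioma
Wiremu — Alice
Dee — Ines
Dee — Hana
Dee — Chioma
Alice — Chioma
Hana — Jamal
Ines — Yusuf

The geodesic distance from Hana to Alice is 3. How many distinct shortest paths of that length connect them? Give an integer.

2

The shortest distance is 3. The length-3 paths are: Hana–Zara–Wiremu–Alice; Hana–Dee–Chioma–Alice.
That gives 2 distinct shortest paths.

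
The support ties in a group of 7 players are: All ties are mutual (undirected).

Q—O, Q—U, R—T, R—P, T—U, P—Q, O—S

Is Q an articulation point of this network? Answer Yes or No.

Yes

Removing Q leaves {O and S} with no path to {P, R, T, and U}, so the network splits into 2 components. Q is a cut vertex.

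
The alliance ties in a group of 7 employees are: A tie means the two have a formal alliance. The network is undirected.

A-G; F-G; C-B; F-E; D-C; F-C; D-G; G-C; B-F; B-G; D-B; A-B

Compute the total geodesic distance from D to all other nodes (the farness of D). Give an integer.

Distances from D: A:2, B:1, C:1, E:3, F:2, G:1.
Sum = 2 + 1 + 1 + 3 + 2 + 1 = 10.

10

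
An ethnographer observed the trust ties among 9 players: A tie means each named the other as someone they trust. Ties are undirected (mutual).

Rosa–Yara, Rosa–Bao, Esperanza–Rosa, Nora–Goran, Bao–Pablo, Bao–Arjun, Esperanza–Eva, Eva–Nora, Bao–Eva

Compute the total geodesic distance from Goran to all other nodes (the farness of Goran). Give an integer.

26

Distances from Goran: Arjun:4, Bao:3, Esperanza:3, Eva:2, Nora:1, Pablo:4, Rosa:4, Yara:5.
Sum = 4 + 3 + 3 + 2 + 1 + 4 + 4 + 5 = 26.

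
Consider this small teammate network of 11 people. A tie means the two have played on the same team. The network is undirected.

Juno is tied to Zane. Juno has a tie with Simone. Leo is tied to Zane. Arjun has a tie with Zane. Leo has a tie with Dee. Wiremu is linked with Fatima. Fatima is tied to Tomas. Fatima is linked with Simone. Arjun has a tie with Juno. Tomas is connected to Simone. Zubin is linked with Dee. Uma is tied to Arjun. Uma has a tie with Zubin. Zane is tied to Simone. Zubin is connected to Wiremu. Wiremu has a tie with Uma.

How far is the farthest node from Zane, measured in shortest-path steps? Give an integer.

Distances from Zane: Arjun:1, Dee:2, Fatima:2, Juno:1, Leo:1, Simone:1, Tomas:2, Uma:2, Wiremu:3, Zubin:3.
The largest is 3 (to Zubin and Wiremu), so the eccentricity of Zane is 3.

3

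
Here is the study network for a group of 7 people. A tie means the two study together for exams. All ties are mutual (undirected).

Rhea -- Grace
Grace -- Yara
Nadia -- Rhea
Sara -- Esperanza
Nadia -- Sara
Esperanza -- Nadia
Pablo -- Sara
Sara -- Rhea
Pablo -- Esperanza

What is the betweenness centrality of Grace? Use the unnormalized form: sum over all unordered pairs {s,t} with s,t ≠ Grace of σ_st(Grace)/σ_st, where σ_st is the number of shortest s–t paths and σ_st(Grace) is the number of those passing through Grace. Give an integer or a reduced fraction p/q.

5

Pairs whose geodesics pass through Grace — Pablo–Yara: 1; Esperanza–Yara: 2/2; Sara–Yara: 1; Rhea–Yara: 1; Nadia–Yara: 1.
All other pairs contribute 0.
Summing the contributions gives betweenness(Grace) = 5.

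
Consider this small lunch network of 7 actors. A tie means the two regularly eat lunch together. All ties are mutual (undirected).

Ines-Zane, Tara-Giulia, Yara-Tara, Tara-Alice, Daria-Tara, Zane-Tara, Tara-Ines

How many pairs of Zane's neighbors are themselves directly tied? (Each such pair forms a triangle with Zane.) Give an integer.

Zane's neighbors: Ines and Tara.
Neighbor pairs that are themselves tied: Zane–Ines–Tara. Each forms one triangle with Zane, for 1 in total.

1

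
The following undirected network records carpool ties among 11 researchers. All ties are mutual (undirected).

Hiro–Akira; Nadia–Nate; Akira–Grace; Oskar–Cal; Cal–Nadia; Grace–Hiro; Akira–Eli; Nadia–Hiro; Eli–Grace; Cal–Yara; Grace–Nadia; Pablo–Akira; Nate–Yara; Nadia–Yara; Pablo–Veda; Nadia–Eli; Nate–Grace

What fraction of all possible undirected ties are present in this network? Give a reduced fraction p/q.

There are 17 edges and 11 nodes, so the maximum possible is C(11,2) = 55.
Density = 17/55.

17/55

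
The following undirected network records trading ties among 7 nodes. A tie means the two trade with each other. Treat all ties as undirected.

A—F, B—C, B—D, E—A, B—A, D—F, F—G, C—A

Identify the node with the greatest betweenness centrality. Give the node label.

A

Unnormalized betweenness of each node: A:8, B:2, C:0, D:1, E:0, F:6, G:0.
A has the largest value, 8, making it the main broker — the node through which the most shortest paths run.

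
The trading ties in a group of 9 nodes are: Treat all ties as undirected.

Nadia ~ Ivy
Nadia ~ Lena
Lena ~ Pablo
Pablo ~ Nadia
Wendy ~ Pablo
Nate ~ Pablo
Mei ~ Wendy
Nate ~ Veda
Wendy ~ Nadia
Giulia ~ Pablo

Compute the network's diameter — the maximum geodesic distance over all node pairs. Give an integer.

Eccentricity of each node (its greatest distance to any other): Giulia:3, Ivy:4, Lena:3, Mei:4, Nadia:3, Nate:3, Pablo:2, Veda:4, Wendy:3.
The maximum eccentricity is 4, realized for instance by the pair Mei–Veda via Mei – Wendy – Pablo – Nate – Veda. So the diameter is 4.

4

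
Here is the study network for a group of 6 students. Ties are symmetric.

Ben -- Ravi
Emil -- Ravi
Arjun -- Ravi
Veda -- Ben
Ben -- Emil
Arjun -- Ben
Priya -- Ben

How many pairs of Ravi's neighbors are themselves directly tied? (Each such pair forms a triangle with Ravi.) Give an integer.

2

Ravi's neighbors: Arjun, Ben, and Emil.
Neighbor pairs that are themselves tied: Ravi–Arjun–Ben; Ravi–Ben–Emil. Each forms one triangle with Ravi, for 2 in total.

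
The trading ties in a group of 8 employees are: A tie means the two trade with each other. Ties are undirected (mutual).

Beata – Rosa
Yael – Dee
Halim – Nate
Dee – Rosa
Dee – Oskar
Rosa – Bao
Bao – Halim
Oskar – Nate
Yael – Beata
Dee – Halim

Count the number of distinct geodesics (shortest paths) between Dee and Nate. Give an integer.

2

The shortest distance is 2. The length-2 paths are: Dee–Halim–Nate; Dee–Oskar–Nate.
That gives 2 distinct shortest paths.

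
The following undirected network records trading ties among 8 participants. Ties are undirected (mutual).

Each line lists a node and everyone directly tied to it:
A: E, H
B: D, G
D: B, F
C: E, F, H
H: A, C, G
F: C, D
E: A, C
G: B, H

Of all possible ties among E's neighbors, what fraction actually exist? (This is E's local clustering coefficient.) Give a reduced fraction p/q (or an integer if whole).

0

E's neighbors: A and C (k = 2).
Possible neighbor pairs: C(2,2) = 1. Edges among them: none → e = 0.
Clustering(E) = 0/1.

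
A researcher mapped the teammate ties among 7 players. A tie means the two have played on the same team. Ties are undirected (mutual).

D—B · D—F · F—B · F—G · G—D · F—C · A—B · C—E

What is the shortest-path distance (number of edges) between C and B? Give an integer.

2

One shortest route is C – F – B, which uses 2 edges, and C and B are not directly tied, so nothing shorter exists. So d(C,B) = 2.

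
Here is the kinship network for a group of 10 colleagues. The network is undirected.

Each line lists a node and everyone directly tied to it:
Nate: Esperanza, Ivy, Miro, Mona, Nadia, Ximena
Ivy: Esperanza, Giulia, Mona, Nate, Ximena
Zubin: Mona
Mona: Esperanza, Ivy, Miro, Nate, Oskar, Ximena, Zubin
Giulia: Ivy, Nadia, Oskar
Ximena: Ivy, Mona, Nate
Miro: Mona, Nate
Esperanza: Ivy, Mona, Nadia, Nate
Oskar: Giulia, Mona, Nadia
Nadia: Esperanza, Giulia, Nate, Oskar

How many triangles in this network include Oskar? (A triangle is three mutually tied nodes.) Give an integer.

1

Oskar's neighbors: Giulia, Mona, and Nadia.
Neighbor pairs that are themselves tied: Oskar–Giulia–Nadia. Each forms one triangle with Oskar, for 1 in total.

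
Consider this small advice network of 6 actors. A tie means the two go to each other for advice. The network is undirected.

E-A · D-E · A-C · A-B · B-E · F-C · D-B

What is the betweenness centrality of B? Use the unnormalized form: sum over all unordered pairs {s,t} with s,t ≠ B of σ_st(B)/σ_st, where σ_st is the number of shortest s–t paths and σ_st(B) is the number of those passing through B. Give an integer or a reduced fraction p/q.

Pairs whose geodesics pass through B — F–D: 1/2; C–D: 1/2; A–D: 1/2.
All other pairs contribute 0.
Summing the contributions gives betweenness(B) = 3/2.

3/2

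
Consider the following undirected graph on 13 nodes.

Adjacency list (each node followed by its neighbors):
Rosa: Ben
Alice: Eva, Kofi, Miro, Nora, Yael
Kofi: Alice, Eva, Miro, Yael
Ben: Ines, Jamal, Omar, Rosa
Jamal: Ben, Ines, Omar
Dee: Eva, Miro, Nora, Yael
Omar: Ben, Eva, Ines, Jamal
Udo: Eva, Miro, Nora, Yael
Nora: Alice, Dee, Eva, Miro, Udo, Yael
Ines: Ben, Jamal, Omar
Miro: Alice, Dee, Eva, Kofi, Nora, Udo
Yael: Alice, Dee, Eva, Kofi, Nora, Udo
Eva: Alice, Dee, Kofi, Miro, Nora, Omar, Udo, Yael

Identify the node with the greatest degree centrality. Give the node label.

Eva

Degrees — Alice:5, Ben:4, Dee:4, Eva:8, Ines:3, Jamal:3, Kofi:4, Miro:6, Nora:6, Omar:4, Rosa:1, Udo:4, Yael:6.
The maximum is 8, attained only by Eva.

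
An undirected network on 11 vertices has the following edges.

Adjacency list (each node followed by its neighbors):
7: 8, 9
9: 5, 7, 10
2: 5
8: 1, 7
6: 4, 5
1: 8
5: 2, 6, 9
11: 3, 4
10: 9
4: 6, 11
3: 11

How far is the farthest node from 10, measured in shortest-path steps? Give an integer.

Distances from 10: 1:4, 2:3, 3:6, 4:4, 5:2, 6:3, 7:2, 8:3, 9:1, 11:5.
The largest is 6 (to 3), so the eccentricity of 10 is 6.

6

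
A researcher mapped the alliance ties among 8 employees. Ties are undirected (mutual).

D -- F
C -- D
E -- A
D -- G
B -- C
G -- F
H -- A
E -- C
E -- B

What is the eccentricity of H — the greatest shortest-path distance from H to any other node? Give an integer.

Distances from H: A:1, B:3, C:3, D:4, E:2, F:5, G:5.
The largest is 5 (to G and F), so the eccentricity of H is 5.

5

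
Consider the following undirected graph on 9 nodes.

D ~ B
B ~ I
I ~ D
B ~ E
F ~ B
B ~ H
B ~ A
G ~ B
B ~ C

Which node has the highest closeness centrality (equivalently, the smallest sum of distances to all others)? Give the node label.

Farness (sum of distances to all others) for each node — A:15, B:8, C:15, D:14, E:15, F:15, G:15, H:15, I:14.
The smallest farness is 8, for B, so B has the highest closeness.

B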